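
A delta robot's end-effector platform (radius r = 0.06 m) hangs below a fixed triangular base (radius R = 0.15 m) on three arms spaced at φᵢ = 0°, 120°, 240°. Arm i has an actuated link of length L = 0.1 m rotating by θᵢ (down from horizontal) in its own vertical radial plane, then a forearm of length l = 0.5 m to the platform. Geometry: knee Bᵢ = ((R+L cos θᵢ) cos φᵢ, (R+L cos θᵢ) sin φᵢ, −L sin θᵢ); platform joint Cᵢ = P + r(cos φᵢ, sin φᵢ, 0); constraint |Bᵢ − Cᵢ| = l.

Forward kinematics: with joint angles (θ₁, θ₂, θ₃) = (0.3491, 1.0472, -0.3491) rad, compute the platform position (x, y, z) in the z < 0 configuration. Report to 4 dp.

centre 1 = (0.1840·cos0.0°, 0.1840·sin0.0°, -0.0342) = (0.1840, 0.0000, -0.0342)
centre 2 = (0.1400·cos120.0°, 0.1400·sin120.0°, -0.0866) = (-0.0700, 0.1212, -0.0866)
arm 3 at φ=240.0°: (R−r)+L cos θ3 = 0.1840;  centre 3 = (-0.0920, -0.1593, 0.0342)
subtract pairs → two planes through P
linear system: -0.5079x+0.2425y = -0.0079−-0.1048z; -0.5519x+-0.3186y = 0.0000−0.1368z
det = 0.2957;  x = 0.0085+-0.0007z,  y = -0.0148+0.4306z
into |P−centre ₁|² = l²: 1.1855z² + 0.0559z + -0.2178 = 0;  Δ = 1.0361;  z = -0.4529 or 0.4057 → z<0 root = -0.4529
x = 0.0089, y = -0.2098

(0.0089, -0.2098, -0.4529)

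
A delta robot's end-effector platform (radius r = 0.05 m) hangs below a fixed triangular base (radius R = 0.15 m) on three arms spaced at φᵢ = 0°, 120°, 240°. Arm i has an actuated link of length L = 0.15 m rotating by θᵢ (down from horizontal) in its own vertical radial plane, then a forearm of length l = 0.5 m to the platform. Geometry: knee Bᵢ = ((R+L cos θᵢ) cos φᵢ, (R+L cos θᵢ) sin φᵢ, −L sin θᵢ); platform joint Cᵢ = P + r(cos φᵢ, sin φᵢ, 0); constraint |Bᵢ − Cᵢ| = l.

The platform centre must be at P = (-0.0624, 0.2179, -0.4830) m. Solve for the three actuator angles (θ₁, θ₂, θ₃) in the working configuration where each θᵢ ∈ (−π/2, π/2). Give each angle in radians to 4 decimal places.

rotate P by −φ1: (-0.0624, 0.2179, -0.4830)
  e−x'=0.1624;  (l²−L²−(e−x')²−y'²−z²)/2L = -0.2655
  θ1 = atan2(B,A) + arccos(C/0.5096) = 0.8724
arm 2 (φ=120.0°): x'=0.2199, y'=-0.0549
  A cos θ + B sin θ = C:  -0.1199·cos θ + -0.4830·sin θ = -0.0773
  γ=atan2(-0.4830,-0.1199)=-1.8141;  ψ=arccos(-0.1553)=1.7267;  θ2=γ+ψ≈-0.0874
rotate P by −φ3: (-0.1575, -0.1630, -0.4830)
  e−x'=0.2575;  (l²−L²−(e−x')²−y'²−z²)/2L = -0.3289
  √(A²+B²)=0.5474;  θ3 = -1.0810+2.2154 ≈ 1.1344

θ₁ = 0.8724, θ₂ = -0.0874, θ₃ = 1.1344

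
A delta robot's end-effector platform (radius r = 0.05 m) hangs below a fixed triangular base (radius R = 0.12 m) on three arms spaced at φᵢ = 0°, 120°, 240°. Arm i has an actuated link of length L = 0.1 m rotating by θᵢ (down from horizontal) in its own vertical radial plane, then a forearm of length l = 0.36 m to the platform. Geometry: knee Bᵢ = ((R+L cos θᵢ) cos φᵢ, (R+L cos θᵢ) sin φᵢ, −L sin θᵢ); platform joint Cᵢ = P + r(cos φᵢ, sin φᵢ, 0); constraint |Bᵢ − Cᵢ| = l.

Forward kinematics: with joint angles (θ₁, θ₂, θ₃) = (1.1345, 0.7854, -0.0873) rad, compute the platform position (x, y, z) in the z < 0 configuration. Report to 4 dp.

arm 1 at φ=0.0°: ρ1 = 0.1123;  centre 1 = (0.1123, 0.0000, -0.0906)
arm 2 at φ=120.0°: ρ2 = 0.1407;  centre 2 = (-0.0704, 0.1219, -0.0707)
φ3=240.0°: virtual centre (-0.0848, -0.1469, 0.0087), radius l
subtract pairs → two planes through P
plane₁₂: -0.3652x+0.2437y+0.0398z = 0.0040
Cramer: x(z) = -0.0154+0.2957z;  y(z) = -0.0067+0.2796z
sphere 1 gives Az²+Bz+C=0 with A=1.1656, B=0.1020, C=-0.1050;  B²−4AC=0.5002;  roots -0.3471, 0.2596;  negative root z = -0.3471
x = -0.1180, y = -0.1038

(-0.1180, -0.1038, -0.3471)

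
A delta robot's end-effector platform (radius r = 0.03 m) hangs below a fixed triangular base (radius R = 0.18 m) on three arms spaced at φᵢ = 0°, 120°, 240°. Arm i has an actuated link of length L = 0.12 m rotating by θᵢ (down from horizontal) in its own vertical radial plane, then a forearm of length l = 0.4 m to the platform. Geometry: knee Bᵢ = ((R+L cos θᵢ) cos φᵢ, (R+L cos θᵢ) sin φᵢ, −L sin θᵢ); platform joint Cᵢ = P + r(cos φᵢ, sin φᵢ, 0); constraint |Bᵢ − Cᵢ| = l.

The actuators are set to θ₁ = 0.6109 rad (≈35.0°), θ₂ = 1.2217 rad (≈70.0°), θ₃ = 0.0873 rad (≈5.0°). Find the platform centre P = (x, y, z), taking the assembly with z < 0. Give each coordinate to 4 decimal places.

(0.0118, -0.1246, -0.3664)

centre 1 = (0.2483·cos0.0°, 0.2483·sin0.0°, -0.0688) = (0.2483, 0.0000, -0.0688)
arm 2 at φ=120.0°: ρ2 = 0.1910;  centre 2 = (-0.0955, 0.1655, -0.1128)
centre 3 = (0.2695·cos240.0°, 0.2695·sin240.0°, -0.0105) = (-0.1348, -0.2334, -0.0105)
subtract pairs → two planes through P
linear system: -0.6876x+0.3309y = -0.0172−-0.0879z; -0.7661x+-0.4669y = 0.0064−0.1167z
det = 0.5745;  x = 0.0103+-0.0042z,  y = -0.0305+0.2569z
into |P−centre ₁|² = l²: 1.0660z² + 0.1240z + -0.0977 = 0;  Δ = 0.4319;  z = -0.3664 or 0.2501 → z<0 root = -0.3664
x = 0.0118, y = -0.1246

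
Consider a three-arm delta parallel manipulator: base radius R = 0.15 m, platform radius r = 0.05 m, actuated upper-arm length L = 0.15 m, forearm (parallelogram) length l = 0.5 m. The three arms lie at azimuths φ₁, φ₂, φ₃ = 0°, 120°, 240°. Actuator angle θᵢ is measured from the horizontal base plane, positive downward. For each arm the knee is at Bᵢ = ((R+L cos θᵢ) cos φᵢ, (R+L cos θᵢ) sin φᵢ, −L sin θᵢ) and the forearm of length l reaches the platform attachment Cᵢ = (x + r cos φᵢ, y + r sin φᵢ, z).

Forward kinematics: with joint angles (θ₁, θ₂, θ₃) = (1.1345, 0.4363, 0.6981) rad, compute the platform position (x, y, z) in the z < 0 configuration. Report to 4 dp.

(-0.1301, 0.0474, -0.5380)

S1 = (0.1634·cos0.0°, 0.1634·sin0.0°, -0.1359) = (0.1634, 0.0000, -0.1359)
S2 = (0.2359·cos120.0°, 0.2359·sin120.0°, -0.0634) = (-0.1180, 0.2043, -0.0634)
arm 3 at φ=240.0°: (R−r)+L cos θ3 = 0.2149;  S3 = (-0.1075, -0.1861, -0.0964)
subtract pairs → two planes through P
linear system: -0.5627x+0.4087y = 0.0145−0.1451z; -0.5417x+-0.3722y = 0.0103−0.0791z
Cramer: x(z) = -0.0223+0.2004z;  y(z) = 0.0048-0.0792z
quadratic in z: (1.0464)z²+(0.1967)z+(-0.1970)=0, √Δ=0.9292 → z ∈ {-0.5380, 0.3500}; z = -0.5380 (taking z<0)
x = -0.1301, y = 0.0474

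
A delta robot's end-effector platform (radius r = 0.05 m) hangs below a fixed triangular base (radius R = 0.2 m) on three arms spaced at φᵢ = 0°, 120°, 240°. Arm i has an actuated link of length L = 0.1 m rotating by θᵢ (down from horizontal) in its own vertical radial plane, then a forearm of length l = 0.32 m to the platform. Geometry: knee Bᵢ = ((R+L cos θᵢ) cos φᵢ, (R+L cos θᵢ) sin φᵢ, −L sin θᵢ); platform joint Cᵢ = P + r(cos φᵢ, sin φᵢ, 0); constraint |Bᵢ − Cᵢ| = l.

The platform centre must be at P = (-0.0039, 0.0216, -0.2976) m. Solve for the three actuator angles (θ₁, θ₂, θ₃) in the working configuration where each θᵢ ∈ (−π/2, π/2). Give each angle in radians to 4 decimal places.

θ₁ = 0.7853, θ₂ = 0.6109, θ₃ = 0.8729

arm 1 (φ=0.0°): x'=-0.0039, y'=0.0216
  e−x'=0.1539;  (l²−L²−(e−x')²−y'²−z²)/2L = -0.1016
  γ=atan2(-0.2976,0.1539)=-1.0935;  ψ=arccos(-0.3032)=1.8789;  θ1=γ+ψ≈0.7853
arm 2 (φ=120.0°): x'=0.0207, y'=-0.0074
  e−x'=0.1293;  (l²−L²−(e−x')²−y'²−z²)/2L = -0.0648
  √(A²+B²)=0.3245;  θ2 = -1.1608+1.7717 ≈ 0.6109
φ3=240.0° → target in arm frame (-0.0168, -0.0142)
  e−x'=0.1668;  (l²−L²−(e−x')²−y'²−z²)/2L = -0.1209
  θ3 = atan2(B,A) + arccos(C/0.3411) = 0.8729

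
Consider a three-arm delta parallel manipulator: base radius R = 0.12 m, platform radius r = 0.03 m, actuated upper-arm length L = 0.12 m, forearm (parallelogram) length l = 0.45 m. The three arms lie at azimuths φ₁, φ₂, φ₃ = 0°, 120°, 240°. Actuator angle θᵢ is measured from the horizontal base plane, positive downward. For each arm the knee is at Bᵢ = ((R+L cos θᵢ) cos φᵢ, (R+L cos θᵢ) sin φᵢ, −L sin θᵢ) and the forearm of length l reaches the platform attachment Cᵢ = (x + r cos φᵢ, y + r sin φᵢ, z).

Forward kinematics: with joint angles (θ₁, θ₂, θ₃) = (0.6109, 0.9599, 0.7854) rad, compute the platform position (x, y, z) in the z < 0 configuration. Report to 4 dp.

arm 1 at φ=0.0°: (R−r)+L cos θ1 = 0.1883;  O1 = (0.1883, 0.0000, -0.0688)
φ2=120.0°: virtual centre (-0.0794, 0.1376, -0.0983), radius l
φ3=240.0°: virtual centre (-0.0874, -0.1514, -0.0849), radius l
subtract pairs → two planes through P
plane₁₂: -0.5354x+0.2751y+-0.0589z = -0.0053
det = 0.3139;  x = 0.0072+-0.0849z,  y = -0.0052+0.0489z
sphere 1 gives Az²+Bz+C=0 with A=1.0096, B=0.1679, C=-0.1650;  B²−4AC=0.6943;  roots -0.4958, 0.3295;  negative root z = -0.4958
x = 0.0494, y = -0.0294

(0.0494, -0.0294, -0.4958)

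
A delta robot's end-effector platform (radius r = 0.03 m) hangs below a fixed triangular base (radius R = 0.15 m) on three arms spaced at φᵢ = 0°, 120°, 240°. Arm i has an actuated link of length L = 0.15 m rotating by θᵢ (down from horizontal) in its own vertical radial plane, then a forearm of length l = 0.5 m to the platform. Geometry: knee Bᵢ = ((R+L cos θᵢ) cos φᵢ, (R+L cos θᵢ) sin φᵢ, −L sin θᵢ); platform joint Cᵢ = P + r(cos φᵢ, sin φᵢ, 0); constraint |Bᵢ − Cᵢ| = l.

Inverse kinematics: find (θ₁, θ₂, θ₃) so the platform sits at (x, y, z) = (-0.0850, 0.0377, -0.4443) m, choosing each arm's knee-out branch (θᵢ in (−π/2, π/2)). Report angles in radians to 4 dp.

θ₁ = 0.5234, θ₂ = -0.0878, θ₃ = 0.1744

arm 1 (φ=0.0°): x'=-0.0850, y'=0.0377
  A cos θ + B sin θ = C:  0.2050·cos θ + -0.4443·sin θ = -0.0445
  θ1 = atan2(B,A) + arccos(C/0.4893) = 0.5234
rotate P by −φ2: (0.0751, 0.0548, -0.4443)
  A cos θ + B sin θ = C:  0.0449·cos θ + -0.4443·sin θ = 0.0836
  θ2 = atan2(B,A) + arccos(C/0.4466) = -0.0878
rotate P by −φ3: (0.0099, -0.0925, -0.4443)
  A cos θ + B sin θ = C:  0.1101·cos θ + -0.4443·sin θ = 0.0314
  γ=atan2(-0.4443,0.1101)=-1.3278;  ψ=arccos(0.0686)=1.5022;  θ3=γ+ψ≈0.1744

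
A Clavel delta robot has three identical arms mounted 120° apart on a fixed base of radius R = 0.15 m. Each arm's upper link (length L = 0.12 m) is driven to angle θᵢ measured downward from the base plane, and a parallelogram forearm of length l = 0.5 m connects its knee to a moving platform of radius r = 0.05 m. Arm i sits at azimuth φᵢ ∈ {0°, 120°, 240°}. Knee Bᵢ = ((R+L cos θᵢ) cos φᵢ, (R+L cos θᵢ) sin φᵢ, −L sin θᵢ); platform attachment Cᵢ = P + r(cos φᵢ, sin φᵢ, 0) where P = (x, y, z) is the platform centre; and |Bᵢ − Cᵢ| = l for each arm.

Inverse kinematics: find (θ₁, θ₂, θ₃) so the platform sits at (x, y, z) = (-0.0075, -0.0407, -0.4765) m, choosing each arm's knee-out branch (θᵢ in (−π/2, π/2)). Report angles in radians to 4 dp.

θ₁ = 0.2617, θ₂ = 0.3491, θ₃ = 0.0871

arm 1 (φ=0.0°): x'=-0.0075, y'=-0.0407
  A=0.1075, B=-0.4765, C=(l²−L²−A²−y'²−z²)/(2L)=-0.0194
  √(A²+B²)=0.4885;  θ1 = -1.3489+1.6106 ≈ 0.2617
arm 2 (φ=120.0°): x'=-0.0315, y'=0.0268
  A=0.1315, B=-0.4765, C=(l²−L²−A²−y'²−z²)/(2L)=-0.0394
  γ=atan2(-0.4765,0.1315)=-1.3015;  ψ=arccos(-0.0798)=1.6507;  θ2=γ+ψ≈0.3491
rotate P by −φ3: (0.0390, 0.0139, -0.4765)
  e−x'=0.0610;  (l²−L²−(e−x')²−y'²−z²)/2L = 0.0193
  √(A²+B²)=0.4804;  θ3 = -1.4435+1.5306 ≈ 0.0871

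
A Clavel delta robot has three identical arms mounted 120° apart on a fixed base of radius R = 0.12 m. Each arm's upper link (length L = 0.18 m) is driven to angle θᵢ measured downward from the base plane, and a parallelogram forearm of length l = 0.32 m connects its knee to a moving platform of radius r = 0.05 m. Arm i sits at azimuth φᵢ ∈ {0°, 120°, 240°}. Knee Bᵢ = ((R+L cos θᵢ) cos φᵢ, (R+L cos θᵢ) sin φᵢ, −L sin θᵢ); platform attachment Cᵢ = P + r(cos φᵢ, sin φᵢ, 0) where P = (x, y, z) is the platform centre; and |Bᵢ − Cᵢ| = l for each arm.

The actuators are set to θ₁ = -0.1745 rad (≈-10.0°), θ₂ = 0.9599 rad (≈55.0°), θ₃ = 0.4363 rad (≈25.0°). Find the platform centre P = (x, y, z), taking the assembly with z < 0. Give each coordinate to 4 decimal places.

(0.1176, -0.0730, -0.2520)

arm 1 at φ=0.0°: (R−r)+L cos θ1 = 0.2473;  O1 = (0.2473, 0.0000, 0.0313)
arm 2 at φ=120.0°: (R−r)+L cos θ2 = 0.1732;  O2 = (-0.0866, 0.1500, -0.1474)
arm 3 at φ=240.0°: (R−r)+L cos θ3 = 0.2331;  O3 = (-0.1166, -0.2019, -0.0761)
subtract pairs → two planes through P
linear system: -0.6678x+0.3001y = -0.0104−-0.3574z; -0.7277x+-0.4038y = -0.0020−-0.2146z
Cramer: x(z) = 0.0098-0.4277z;  y(z) = -0.0127+0.2392z
into |P−O₁|² = l²: 1.2401z² + 0.1345z + -0.0449 = 0;  Δ = 0.2407;  z = -0.2520 or 0.1435 → z<0 root = -0.2520
x = 0.1176, y = -0.0730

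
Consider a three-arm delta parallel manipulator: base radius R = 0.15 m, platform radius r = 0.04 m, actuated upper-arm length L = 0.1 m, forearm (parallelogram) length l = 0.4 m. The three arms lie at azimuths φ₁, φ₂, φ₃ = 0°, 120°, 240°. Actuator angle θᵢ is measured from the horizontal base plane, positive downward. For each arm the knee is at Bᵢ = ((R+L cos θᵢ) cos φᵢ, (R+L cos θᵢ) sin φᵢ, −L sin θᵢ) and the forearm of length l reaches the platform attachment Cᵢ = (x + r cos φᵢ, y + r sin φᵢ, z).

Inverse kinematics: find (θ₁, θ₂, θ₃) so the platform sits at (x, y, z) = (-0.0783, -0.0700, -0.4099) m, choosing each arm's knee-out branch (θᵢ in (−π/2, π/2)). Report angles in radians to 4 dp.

θ₁ = 1.1343, θ₂ = 0.8723, θ₃ = 0.2613

φ1=0.0° → target in arm frame (-0.0783, -0.0700)
  A cos θ + B sin θ = C:  0.1883·cos θ + -0.4099·sin θ = -0.2919
  γ=atan2(-0.4099,0.1883)=-1.1402;  ψ=arccos(-0.6471)=2.2745;  θ1=γ+ψ≈1.1343
rotate P by −φ2: (-0.0215, 0.1028, -0.4099)
  e−x'=0.1315;  (l²−L²−(e−x')²−y'²−z²)/2L = -0.2294
  √(A²+B²)=0.4305;  θ2 = -1.2604+2.1327 ≈ 0.8723
rotate P by −φ3: (0.0998, -0.0328, -0.4099)
  A cos θ + B sin θ = C:  0.0102·cos θ + -0.4099·sin θ = -0.0960
  θ3 = atan2(B,A) + arccos(C/0.4100) = 0.2613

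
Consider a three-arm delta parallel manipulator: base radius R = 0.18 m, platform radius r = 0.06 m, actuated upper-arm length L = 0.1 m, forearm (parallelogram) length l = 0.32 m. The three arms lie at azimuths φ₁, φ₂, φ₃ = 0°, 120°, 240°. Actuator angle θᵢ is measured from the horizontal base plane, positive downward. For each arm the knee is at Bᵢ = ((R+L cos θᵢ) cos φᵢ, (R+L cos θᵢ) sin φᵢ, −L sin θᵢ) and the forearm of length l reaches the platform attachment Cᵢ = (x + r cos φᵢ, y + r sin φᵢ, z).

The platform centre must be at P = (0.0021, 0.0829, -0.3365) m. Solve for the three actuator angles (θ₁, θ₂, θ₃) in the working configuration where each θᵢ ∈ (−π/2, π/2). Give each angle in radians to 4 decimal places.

rotate P by −φ1: (0.0021, 0.0829, -0.3365)
  A cos θ + B sin θ = C:  0.1179·cos θ + -0.3365·sin θ = -0.2080
  θ1 = atan2(B,A) + arccos(C/0.3566) = 0.9599
rotate P by −φ2: (0.0707, -0.0433, -0.3365)
  A cos θ + B sin θ = C:  0.0493·cos θ + -0.3365·sin θ = -0.1257
  √(A²+B²)=0.3401;  θ2 = -1.4254+1.9492 ≈ 0.5238
arm 3 (φ=240.0°): x'=-0.0728, y'=-0.0396
  A cos θ + B sin θ = C:  0.1928·cos θ + -0.3365·sin θ = -0.2980
  γ=atan2(-0.3365,0.1928)=-1.0504;  ψ=arccos(-0.7682)=2.4469;  θ3=γ+ψ≈1.3965

θ₁ = 0.9599, θ₂ = 0.5238, θ₃ = 1.3965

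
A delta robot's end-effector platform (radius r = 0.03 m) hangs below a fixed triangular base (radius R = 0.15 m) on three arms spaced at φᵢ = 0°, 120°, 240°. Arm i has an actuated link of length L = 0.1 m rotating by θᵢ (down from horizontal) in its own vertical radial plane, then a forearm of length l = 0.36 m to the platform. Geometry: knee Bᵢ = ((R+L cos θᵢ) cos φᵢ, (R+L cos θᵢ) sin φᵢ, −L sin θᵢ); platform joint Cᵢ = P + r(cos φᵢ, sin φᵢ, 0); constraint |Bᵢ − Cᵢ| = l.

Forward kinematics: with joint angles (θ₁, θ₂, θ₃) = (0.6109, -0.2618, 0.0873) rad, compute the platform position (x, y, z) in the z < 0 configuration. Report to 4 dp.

(-0.0686, 0.0262, -0.2935)

O1 = (0.2019·cos0.0°, 0.2019·sin0.0°, -0.0574) = (0.2019, 0.0000, -0.0574)
φ2=120.0°: virtual centre (-0.1083, 0.1876, 0.0259), radius l
O3 = (0.2196·cos240.0°, 0.2196·sin240.0°, -0.0087) = (-0.1098, -0.1902, -0.0087)
eliminate P² terms by subtracting sphere 1 from 2 and 3
[-0.6204 0.3751 0.1665]·P = 0.0035;  [-0.6234 -0.3804 0.0973]·P = 0.0042
det = 0.4699;  x = -0.0062+0.2124z,  y = -0.0009+-0.0924z
sphere 1 gives Az²+Bz+C=0 with A=1.0537, B=0.0264, C=-0.0830;  B²−4AC=0.3504;  roots -0.2935, 0.2684;  negative root z = -0.2935
x = -0.0686, y = 0.0262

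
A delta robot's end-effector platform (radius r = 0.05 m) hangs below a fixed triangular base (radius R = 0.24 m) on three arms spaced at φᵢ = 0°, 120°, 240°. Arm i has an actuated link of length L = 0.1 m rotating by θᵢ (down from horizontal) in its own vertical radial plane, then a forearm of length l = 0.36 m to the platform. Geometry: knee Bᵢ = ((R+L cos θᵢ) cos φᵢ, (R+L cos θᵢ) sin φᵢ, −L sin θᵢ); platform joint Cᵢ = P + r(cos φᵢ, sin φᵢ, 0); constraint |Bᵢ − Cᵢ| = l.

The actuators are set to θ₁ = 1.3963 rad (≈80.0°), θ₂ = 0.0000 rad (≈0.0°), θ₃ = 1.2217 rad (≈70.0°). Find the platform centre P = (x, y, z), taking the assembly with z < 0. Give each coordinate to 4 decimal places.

φ1=0.0°: virtual centre (0.2074, 0.0000, -0.0985), radius l
arm 2 at φ=120.0°: (R−r)+L cos θ2 = 0.2900;  centre 2 = (-0.1450, 0.2511, 0.0000)
φ3=240.0°: virtual centre (-0.1121, -0.1942, -0.0940), radius l
eliminate P² terms by subtracting sphere 1 from 2 and 3
[-0.7047 0.5023 0.1970]·P = 0.0314;  [-0.6389 -0.3883 0.0090]·P = 0.0064
Cramer: x(z) = -0.0259+0.1363z;  y(z) = 0.0262-0.2009z
into |P−centre ₁|² = l²: 1.0589z² + 0.1229z + -0.0648 = 0;  Δ = 0.2896;  z = -0.3121 or 0.1961 → z<0 root = -0.3121
x = -0.0684, y = 0.0889

(-0.0684, 0.0889, -0.3121)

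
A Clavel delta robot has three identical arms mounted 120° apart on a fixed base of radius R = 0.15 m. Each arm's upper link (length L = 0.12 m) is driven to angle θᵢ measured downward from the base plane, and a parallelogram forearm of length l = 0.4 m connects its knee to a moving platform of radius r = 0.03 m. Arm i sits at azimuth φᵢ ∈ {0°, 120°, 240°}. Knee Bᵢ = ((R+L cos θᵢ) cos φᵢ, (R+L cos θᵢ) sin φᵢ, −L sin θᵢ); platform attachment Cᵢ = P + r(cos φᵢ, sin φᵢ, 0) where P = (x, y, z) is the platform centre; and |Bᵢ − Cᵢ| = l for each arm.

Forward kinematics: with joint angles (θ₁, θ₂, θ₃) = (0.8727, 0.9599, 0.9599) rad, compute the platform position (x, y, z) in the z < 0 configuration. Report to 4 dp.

S1 = (0.1971·cos0.0°, 0.1971·sin0.0°, -0.0919) = (0.1971, 0.0000, -0.0919)
φ2=120.0°: virtual centre (-0.0944, 0.1635, -0.0983), radius l
S3 = (0.1888·cos240.0°, 0.1888·sin240.0°, -0.0983) = (-0.0944, -0.1635, -0.0983)
|S₂|²−|S₁|² = -0.0020;  |S₃|²−|S₁|² = -0.0020
linear system: -0.5831x+0.3271y = -0.0020−-0.0127z; -0.5831x+-0.3271y = -0.0020−-0.0127z
det = 0.3814;  x = 0.0034+-0.0218z,  y = 0.0000+0.0000z
quadratic in z: (1.0005)z²+(0.1923)z+(-0.1140)=0, √Δ=0.7024 → z ∈ {-0.4471, 0.2549}; z = -0.4471 (taking z<0)
x = 0.0132, y = 0.0000

(0.0132, 0.0000, -0.4471)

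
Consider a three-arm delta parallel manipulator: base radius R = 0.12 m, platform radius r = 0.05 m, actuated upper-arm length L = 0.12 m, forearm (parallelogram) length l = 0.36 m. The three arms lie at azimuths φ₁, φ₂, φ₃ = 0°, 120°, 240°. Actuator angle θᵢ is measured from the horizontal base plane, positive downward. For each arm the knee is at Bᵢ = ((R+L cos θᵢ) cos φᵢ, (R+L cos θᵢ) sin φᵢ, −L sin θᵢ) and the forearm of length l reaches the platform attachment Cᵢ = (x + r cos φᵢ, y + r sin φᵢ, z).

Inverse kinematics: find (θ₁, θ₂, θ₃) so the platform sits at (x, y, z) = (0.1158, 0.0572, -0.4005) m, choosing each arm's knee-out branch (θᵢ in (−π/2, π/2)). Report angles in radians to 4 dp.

θ₁ = 0.4362, θ₂ = 0.9600, θ₃ = 1.3090

rotate P by −φ1: (0.1158, 0.0572, -0.4005)
  e−x'=-0.0458;  (l²−L²−(e−x')²−y'²−z²)/2L = -0.2107
  √(A²+B²)=0.4031;  θ1 = -1.6847+2.1208 ≈ 0.4362
rotate P by −φ2: (-0.0084, -0.1289, -0.4005)
  A cos θ + B sin θ = C:  0.0784·cos θ + -0.4005·sin θ = -0.2831
  θ2 = atan2(B,A) + arccos(C/0.4081) = 0.9600
φ3=240.0° → target in arm frame (-0.1074, 0.0717)
  A cos θ + B sin θ = C:  0.1774·cos θ + -0.4005·sin θ = -0.3409
  θ3 = atan2(B,A) + arccos(C/0.4380) = 1.3090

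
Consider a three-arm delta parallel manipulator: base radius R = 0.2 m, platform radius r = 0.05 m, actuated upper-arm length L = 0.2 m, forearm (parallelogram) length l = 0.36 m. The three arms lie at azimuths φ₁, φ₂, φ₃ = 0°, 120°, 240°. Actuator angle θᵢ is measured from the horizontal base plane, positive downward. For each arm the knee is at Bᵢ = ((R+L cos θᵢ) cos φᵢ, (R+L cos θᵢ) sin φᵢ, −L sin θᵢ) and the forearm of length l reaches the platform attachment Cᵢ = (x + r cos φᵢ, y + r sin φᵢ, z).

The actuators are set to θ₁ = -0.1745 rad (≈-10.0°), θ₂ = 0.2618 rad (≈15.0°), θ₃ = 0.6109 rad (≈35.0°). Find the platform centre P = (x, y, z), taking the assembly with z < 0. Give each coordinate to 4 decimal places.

S1 = (0.3470·cos0.0°, 0.3470·sin0.0°, 0.0347) = (0.3470, 0.0000, 0.0347)
S2 = (0.3432·cos120.0°, 0.3432·sin120.0°, -0.0518) = (-0.1716, 0.2972, -0.0518)
S3 = (0.3138·cos240.0°, 0.3138·sin240.0°, -0.1147) = (-0.1569, -0.2718, -0.1147)
eliminate P² terms by subtracting sphere 1 from 2 and 3
[-1.0371 0.5944 -0.1730]·P = -0.0011;  [-1.0078 -0.5436 -0.2989]·P = -0.0099
det = 1.1628;  x = 0.0056+-0.2337z,  y = 0.0079+-0.1167z
sphere 1 gives Az²+Bz+C=0 with A=1.0682, B=0.0882, C=-0.0118;  B²−4AC=0.0583;  roots -0.1543, 0.0717;  negative root z = -0.1543
x = 0.0417, y = 0.0259

(0.0417, 0.0259, -0.1543)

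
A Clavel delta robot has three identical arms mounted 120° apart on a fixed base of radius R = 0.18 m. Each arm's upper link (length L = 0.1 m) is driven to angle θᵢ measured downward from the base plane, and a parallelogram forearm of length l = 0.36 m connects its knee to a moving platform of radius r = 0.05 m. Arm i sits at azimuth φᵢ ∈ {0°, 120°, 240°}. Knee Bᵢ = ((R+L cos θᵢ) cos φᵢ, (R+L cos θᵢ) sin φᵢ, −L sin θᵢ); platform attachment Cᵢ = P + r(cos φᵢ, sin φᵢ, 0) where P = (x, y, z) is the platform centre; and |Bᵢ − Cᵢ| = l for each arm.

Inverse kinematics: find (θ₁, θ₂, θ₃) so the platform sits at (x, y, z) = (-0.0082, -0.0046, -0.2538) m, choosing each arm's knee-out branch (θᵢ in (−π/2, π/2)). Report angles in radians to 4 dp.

θ₁ = -0.1752, θ₂ = -0.2618, θ₃ = -0.3497

arm 1 (φ=0.0°): x'=-0.0082, y'=-0.0046
  A=0.1382, B=-0.2538, C=(l²−L²−A²−y'²−z²)/(2L)=0.1803
  θ1 = atan2(B,A) + arccos(C/0.2890) = -0.1752
φ2=120.0° → target in arm frame (0.0001, 0.0094)
  A=0.1299, B=-0.2538, C=(l²−L²−A²−y'²−z²)/(2L)=0.1911
  √(A²+B²)=0.2851;  θ2 = -1.0978+0.8360 ≈ -0.2618
rotate P by −φ3: (0.0081, -0.0048, -0.2538)
  A=0.1219, B=-0.2538, C=(l²−L²−A²−y'²−z²)/(2L)=0.2015
  θ3 = atan2(B,A) + arccos(C/0.2816) = -0.3497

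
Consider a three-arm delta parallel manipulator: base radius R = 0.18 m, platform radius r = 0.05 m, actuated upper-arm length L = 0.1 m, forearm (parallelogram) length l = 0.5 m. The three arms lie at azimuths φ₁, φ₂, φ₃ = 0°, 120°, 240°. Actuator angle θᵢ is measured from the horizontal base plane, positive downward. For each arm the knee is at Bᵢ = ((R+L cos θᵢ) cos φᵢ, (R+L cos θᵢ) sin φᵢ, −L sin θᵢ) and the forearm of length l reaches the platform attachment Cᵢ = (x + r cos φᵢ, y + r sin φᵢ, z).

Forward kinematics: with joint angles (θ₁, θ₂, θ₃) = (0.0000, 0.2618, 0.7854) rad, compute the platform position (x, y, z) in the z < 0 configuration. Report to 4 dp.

φ1=0.0°: virtual centre (0.2300, 0.0000, 0.0000), radius l
φ2=120.0°: virtual centre (-0.1133, 0.1962, -0.0259), radius l
φ3=240.0°: virtual centre (-0.1004, -0.1738, -0.0707), radius l
subtract pairs → two planes through P
plane₁₂: -0.6866x+0.3925y+-0.0518z = -0.0009
det = 0.4980;  x = 0.0066+-0.1476z,  y = 0.0093+-0.1263z
quadratic in z: (1.0377)z²+(0.0636)z+(-0.2000)=0, √Δ=0.9134 → z ∈ {-0.4707, 0.4095}; z = -0.4707 (taking z<0)
x = 0.0761, y = 0.0688

(0.0761, 0.0688, -0.4707)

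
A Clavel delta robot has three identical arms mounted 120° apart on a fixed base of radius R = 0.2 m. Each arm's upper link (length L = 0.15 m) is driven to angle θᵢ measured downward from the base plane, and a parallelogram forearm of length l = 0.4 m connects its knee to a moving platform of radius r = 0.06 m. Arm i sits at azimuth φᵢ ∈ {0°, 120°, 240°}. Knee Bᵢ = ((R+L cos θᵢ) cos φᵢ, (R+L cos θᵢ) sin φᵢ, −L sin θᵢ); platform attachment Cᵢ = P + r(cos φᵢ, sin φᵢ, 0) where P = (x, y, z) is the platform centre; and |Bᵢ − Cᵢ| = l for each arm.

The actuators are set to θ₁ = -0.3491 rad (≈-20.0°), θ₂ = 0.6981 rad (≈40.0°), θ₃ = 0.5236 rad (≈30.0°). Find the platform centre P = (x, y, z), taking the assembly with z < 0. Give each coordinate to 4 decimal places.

(0.1095, -0.0210, -0.3095)

φ1=0.0°: virtual centre (0.2810, 0.0000, 0.0513), radius l
arm 2 at φ=120.0°: (R−r)+L cos θ2 = 0.2549;  S2 = (-0.1275, 0.2208, -0.0964)
φ3=240.0°: virtual centre (-0.1350, -0.2337, -0.0750), radius l
subtract pairs → two planes through P
[-0.8168 0.4415 -0.2954]·P = -0.0073;  [-0.8318 -0.4675 -0.2526]·P = -0.0031
det = 0.7491;  x = 0.0064+-0.3333z,  y = -0.0047+0.0526z
quadratic in z: (1.1138)z²+(0.0799)z+(-0.0820)=0, √Δ=0.6095 → z ∈ {-0.3095, 0.2377}; z = -0.3095 (taking z<0)
x = 0.1095, y = -0.0210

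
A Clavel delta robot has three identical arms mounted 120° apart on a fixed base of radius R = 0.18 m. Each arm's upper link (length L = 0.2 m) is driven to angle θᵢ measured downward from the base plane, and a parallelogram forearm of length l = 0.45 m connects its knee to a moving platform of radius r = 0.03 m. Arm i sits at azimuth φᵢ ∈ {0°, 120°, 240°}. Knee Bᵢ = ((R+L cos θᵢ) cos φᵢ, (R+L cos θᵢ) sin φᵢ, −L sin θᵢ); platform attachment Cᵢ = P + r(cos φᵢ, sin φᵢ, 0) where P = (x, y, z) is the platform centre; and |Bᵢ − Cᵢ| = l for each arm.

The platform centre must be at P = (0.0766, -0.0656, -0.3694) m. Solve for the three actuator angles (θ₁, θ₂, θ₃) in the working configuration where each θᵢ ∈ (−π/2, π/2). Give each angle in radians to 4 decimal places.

θ₁ = 0.0874, θ₂ = 0.7854, θ₃ = 0.3488

φ1=0.0° → target in arm frame (0.0766, -0.0656)
  A=0.0734, B=-0.3694, C=(l²−L²−A²−y'²−z²)/(2L)=0.0409
  √(A²+B²)=0.3766;  θ1 = -1.3747+1.4620 ≈ 0.0874
φ2=120.0° → target in arm frame (-0.0951, -0.0335)
  A=0.2451, B=-0.3694, C=(l²−L²−A²−y'²−z²)/(2L)=-0.0879
  γ=atan2(-0.3694,0.2451)=-0.9850;  ψ=arccos(-0.1983)=1.7704;  θ2=γ+ψ≈0.7854
arm 3 (φ=240.0°): x'=0.0185, y'=0.0991
  A=0.1315, B=-0.3694, C=(l²−L²−A²−y'²−z²)/(2L)=-0.0027
  γ=atan2(-0.3694,0.1315)=-1.2288;  ψ=arccos(-0.0068)=1.5776;  θ3=γ+ψ≈0.3488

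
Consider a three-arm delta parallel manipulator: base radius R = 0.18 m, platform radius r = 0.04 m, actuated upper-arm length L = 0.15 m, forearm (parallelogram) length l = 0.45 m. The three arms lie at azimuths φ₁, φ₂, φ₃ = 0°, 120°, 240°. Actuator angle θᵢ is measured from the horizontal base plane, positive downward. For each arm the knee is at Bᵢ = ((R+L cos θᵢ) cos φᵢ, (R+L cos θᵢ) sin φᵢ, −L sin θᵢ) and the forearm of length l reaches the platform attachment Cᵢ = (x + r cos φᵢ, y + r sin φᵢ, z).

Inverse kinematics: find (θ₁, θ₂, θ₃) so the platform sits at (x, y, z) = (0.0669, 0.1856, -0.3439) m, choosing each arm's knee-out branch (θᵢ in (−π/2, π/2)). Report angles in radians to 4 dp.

rotate P by −φ1: (0.0669, 0.1856, -0.3439)
  e−x'=0.0731;  (l²−L²−(e−x')²−y'²−z²)/2L = 0.0731
  √(A²+B²)=0.3516;  θ1 = -1.3614+1.3612 ≈ -0.0001
rotate P by −φ2: (0.1273, -0.1507, -0.3439)
  A=0.0127, B=-0.3439, C=(l²−L²−A²−y'²−z²)/(2L)=0.1295
  γ=atan2(-0.3439,0.0127)=-1.5338;  ψ=arccos(0.3763)=1.1850;  θ2=γ+ψ≈-0.3488
arm 3 (φ=240.0°): x'=-0.1942, y'=-0.0349
  e−x'=0.3342;  (l²−L²−(e−x')²−y'²−z²)/2L = -0.1705
  θ3 = atan2(B,A) + arccos(C/0.4795) = 1.1347

θ₁ = -0.0001, θ₂ = -0.3488, θ₃ = 1.1347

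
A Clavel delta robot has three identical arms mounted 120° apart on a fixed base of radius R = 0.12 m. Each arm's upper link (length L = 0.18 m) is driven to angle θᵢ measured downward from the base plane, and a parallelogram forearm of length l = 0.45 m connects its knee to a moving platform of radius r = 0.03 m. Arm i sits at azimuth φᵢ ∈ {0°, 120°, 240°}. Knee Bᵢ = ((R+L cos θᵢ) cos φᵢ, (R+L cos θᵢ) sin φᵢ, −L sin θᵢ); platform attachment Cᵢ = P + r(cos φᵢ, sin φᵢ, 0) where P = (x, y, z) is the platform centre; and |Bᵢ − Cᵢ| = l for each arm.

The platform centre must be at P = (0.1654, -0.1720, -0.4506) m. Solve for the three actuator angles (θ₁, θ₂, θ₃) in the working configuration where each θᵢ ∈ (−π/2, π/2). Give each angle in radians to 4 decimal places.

θ₁ = 0.2618, θ₂ = 1.3965, θ₃ = 0.6110

arm 1 (φ=0.0°): x'=0.1654, y'=-0.1720
  e−x'=-0.0754;  (l²−L²−(e−x')²−y'²−z²)/2L = -0.1895
  √(A²+B²)=0.4569;  θ1 = -1.7366+1.9984 ≈ 0.2618
rotate P by −φ2: (-0.2317, -0.0572, -0.4506)
  A=0.3217, B=-0.4506, C=(l²−L²−A²−y'²−z²)/(2L)=-0.3880
  θ2 = atan2(B,A) + arccos(C/0.5536) = 1.3965
φ3=240.0° → target in arm frame (0.0663, 0.2292)
  A=0.0237, B=-0.4506, C=(l²−L²−A²−y'²−z²)/(2L)=-0.2390
  γ=atan2(-0.4506,0.0237)=-1.5182;  ψ=arccos(-0.5298)=2.1291;  θ3=γ+ψ≈0.6110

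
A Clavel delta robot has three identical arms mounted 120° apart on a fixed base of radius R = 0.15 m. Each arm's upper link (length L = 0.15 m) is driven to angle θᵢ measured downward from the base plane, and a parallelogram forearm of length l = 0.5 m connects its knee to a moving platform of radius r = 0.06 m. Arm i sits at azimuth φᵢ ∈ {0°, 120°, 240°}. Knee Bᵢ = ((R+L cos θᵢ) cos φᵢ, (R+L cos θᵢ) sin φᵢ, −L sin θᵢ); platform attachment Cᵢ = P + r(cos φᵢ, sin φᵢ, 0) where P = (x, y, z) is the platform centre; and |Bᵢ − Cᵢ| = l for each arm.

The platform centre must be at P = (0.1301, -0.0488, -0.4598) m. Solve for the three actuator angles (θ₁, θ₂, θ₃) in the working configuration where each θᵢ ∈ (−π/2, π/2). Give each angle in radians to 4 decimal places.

rotate P by −φ1: (0.1301, -0.0488, -0.4598)
  A=-0.0401, B=-0.4598, C=(l²−L²−A²−y'²−z²)/(2L)=0.0403
  √(A²+B²)=0.4615;  θ1 = -1.6578+1.4833 ≈ -0.1745
φ2=120.0° → target in arm frame (-0.1073, -0.0883)
  A cos θ + B sin θ = C:  0.1973·cos θ + -0.4598·sin θ = -0.1021
  θ2 = atan2(B,A) + arccos(C/0.5003) = 0.6109
arm 3 (φ=240.0°): x'=-0.0228, y'=0.1371
  A cos θ + B sin θ = C:  0.1128·cos θ + -0.4598·sin θ = -0.0514
  √(A²+B²)=0.4734;  θ3 = -1.3302+1.6796 ≈ 0.3494

θ₁ = -0.1745, θ₂ = 0.6109, θ₃ = 0.3494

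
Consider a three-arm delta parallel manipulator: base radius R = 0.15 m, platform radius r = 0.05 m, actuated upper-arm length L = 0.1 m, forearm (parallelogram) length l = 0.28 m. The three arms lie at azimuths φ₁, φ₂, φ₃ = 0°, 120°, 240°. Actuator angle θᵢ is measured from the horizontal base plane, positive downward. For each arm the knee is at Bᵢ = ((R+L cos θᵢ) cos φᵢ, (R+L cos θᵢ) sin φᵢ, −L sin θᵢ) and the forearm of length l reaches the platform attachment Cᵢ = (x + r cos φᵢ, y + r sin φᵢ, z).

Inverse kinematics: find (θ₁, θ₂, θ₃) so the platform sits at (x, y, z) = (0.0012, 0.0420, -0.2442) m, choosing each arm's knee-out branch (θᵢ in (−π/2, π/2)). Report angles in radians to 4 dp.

φ1=0.0° → target in arm frame (0.0012, 0.0420)
  A cos θ + B sin θ = C:  0.0988·cos θ + -0.2442·sin θ = -0.0138
  γ=atan2(-0.2442,0.0988)=-1.1863;  ψ=arccos(-0.0524)=1.6232;  θ1=γ+ψ≈0.4368
φ2=120.0° → target in arm frame (0.0358, -0.0220)
  A=0.0642, B=-0.2442, C=(l²−L²−A²−y'²−z²)/(2L)=0.0208
  θ2 = atan2(B,A) + arccos(C/0.2525) = 0.1748
φ3=240.0° → target in arm frame (-0.0370, -0.0200)
  A cos θ + B sin θ = C:  0.1370·cos θ + -0.2442·sin θ = -0.0520
  γ=atan2(-0.2442,0.1370)=-1.0596;  ψ=arccos(-0.1856)=1.7575;  θ3=γ+ψ≈0.6979

θ₁ = 0.4368, θ₂ = 0.1748, θ₃ = 0.6979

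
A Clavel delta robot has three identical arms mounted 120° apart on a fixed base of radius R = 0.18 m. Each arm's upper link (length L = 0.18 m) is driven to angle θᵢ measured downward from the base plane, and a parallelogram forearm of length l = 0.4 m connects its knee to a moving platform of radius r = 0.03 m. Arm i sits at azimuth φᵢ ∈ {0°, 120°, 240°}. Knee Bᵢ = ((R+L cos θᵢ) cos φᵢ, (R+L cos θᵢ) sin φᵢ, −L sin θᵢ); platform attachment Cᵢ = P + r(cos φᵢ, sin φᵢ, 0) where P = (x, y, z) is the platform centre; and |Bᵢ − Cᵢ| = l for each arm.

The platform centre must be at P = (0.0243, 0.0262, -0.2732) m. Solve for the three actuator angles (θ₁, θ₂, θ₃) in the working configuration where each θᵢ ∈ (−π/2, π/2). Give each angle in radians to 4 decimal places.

φ1=0.0° → target in arm frame (0.0243, 0.0262)
  A=0.1257, B=-0.2732, C=(l²−L²−A²−y'²−z²)/(2L)=0.1013
  √(A²+B²)=0.3007;  θ1 = -1.1396+1.2272 ≈ 0.0876
arm 2 (φ=120.0°): x'=0.0105, y'=-0.0341
  e−x'=0.1395;  (l²−L²−(e−x')²−y'²−z²)/2L = 0.0899
  γ=atan2(-0.2732,0.1395)=-1.0988;  ψ=arccos(0.2929)=1.2735;  θ2=γ+ψ≈0.1747
rotate P by −φ3: (-0.0348, 0.0079, -0.2732)
  A cos θ + B sin θ = C:  0.1848·cos θ + -0.2732·sin θ = 0.0520
  θ3 = atan2(B,A) + arccos(C/0.3299) = 0.4364

θ₁ = 0.0876, θ₂ = 0.1747, θ₃ = 0.4364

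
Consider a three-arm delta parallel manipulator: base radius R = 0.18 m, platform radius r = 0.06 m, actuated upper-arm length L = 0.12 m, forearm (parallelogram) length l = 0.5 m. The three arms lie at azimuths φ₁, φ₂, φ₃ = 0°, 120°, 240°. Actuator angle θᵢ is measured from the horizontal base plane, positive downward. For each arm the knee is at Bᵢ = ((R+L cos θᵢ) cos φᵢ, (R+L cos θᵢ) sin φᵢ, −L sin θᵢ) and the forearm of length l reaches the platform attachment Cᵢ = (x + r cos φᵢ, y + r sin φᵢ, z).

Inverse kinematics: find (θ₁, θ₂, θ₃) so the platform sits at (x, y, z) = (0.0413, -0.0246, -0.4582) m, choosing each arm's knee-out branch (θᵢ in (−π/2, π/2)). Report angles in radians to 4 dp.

θ₁ = 0.0003, θ₂ = 0.3494, θ₃ = 0.1746

arm 1 (φ=0.0°): x'=0.0413, y'=-0.0246
  A cos θ + B sin θ = C:  0.0787·cos θ + -0.4582·sin θ = 0.0786
  γ=atan2(-0.4582,0.0787)=-1.4007;  ψ=arccos(0.1690)=1.4010;  θ1=γ+ψ≈0.0003
arm 2 (φ=120.0°): x'=-0.0420, y'=-0.0235
  e−x'=0.1620;  (l²−L²−(e−x')²−y'²−z²)/2L = -0.0047
  θ2 = atan2(B,A) + arccos(C/0.4860) = 0.3494
φ3=240.0° → target in arm frame (0.0007, 0.0481)
  A=0.1193, B=-0.4582, C=(l²−L²−A²−y'²−z²)/(2L)=0.0379
  θ3 = atan2(B,A) + arccos(C/0.4735) = 0.1746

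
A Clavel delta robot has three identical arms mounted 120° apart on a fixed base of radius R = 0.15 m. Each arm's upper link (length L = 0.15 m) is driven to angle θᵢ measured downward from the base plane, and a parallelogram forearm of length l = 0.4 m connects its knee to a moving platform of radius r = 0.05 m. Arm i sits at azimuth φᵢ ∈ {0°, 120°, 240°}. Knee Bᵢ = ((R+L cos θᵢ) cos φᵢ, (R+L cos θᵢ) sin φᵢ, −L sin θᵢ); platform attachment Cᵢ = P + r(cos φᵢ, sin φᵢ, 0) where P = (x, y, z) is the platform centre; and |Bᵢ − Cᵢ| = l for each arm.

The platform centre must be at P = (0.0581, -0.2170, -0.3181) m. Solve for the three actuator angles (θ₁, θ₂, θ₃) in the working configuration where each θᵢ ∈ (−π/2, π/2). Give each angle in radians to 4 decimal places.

arm 1 (φ=0.0°): x'=0.0581, y'=-0.2170
  e−x'=0.0419;  (l²−L²−(e−x')²−y'²−z²)/2L = -0.0418
  √(A²+B²)=0.3208;  θ1 = -1.4398+1.7014 ≈ 0.2615
φ2=120.0° → target in arm frame (-0.2170, 0.0582)
  A cos θ + B sin θ = C:  0.3170·cos θ + -0.3181·sin θ = -0.2252
  γ=atan2(-0.3181,0.3170)=-0.7872;  ψ=arccos(-0.5014)=2.0960;  θ2=γ+ψ≈1.3088
φ3=240.0° → target in arm frame (0.1589, 0.1588)
  A=-0.0589, B=-0.3181, C=(l²−L²−A²−y'²−z²)/(2L)=0.0254
  θ3 = atan2(B,A) + arccos(C/0.3235) = -0.2617

θ₁ = 0.2615, θ₂ = 1.3088, θ₃ = -0.2617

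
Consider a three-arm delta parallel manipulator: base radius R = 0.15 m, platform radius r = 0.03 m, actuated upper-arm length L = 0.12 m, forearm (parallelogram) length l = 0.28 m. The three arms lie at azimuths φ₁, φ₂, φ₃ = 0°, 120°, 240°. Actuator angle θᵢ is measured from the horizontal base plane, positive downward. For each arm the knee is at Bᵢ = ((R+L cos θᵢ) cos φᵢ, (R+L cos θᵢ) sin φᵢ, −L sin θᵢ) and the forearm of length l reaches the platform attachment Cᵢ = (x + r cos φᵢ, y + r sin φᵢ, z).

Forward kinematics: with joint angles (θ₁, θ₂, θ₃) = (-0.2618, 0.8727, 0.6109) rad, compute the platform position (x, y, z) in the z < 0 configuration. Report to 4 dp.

(0.0752, -0.0219, -0.1972)

φ1=0.0°: virtual centre (0.2359, 0.0000, 0.0311), radius l
φ2=120.0°: virtual centre (-0.0986, 0.1707, -0.0919), radius l
φ3=240.0°: virtual centre (-0.1091, -0.1890, -0.0688), radius l
subtract pairs → two planes through P
[-0.6690 0.3414 -0.2460]·P = -0.0093;  [-0.6901 -0.3781 -0.1998]·P = -0.0042
det = 0.4886;  x = 0.0102+-0.3300z,  y = -0.0074+0.0739z
sphere 1 gives Az²+Bz+C=0 with A=1.1143, B=0.0858, C=-0.0264;  B²−4AC=0.1251;  roots -0.1972, 0.1202;  negative root z = -0.1972
x = 0.0752, y = -0.0219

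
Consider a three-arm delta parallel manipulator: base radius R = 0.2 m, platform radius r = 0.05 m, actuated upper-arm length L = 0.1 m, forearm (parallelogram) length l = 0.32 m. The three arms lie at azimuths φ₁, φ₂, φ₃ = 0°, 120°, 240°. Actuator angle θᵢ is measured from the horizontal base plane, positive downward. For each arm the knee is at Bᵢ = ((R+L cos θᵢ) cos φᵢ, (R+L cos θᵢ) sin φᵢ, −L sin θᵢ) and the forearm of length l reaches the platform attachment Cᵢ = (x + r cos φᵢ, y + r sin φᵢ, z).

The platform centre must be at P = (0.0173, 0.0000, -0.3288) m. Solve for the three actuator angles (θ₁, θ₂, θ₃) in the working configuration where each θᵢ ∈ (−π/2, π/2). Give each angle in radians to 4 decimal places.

θ₁ = 0.8727, θ₂ = 1.0475, θ₃ = 1.0475

arm 1 (φ=0.0°): x'=0.0173, y'=0.0000
  e−x'=0.1327;  (l²−L²−(e−x')²−y'²−z²)/2L = -0.1666
  γ=atan2(-0.3288,0.1327)=-1.1872;  ψ=arccos(-0.4698)=2.0599;  θ1=γ+ψ≈0.8727
φ2=120.0° → target in arm frame (-0.0086, -0.0150)
  A cos θ + B sin θ = C:  0.1587·cos θ + -0.3288·sin θ = -0.2055
  θ2 = atan2(B,A) + arccos(C/0.3651) = 1.0475
φ3=240.0° → target in arm frame (-0.0087, 0.0150)
  e−x'=0.1587;  (l²−L²−(e−x')²−y'²−z²)/2L = -0.2055
  √(A²+B²)=0.3651;  θ3 = -1.1212+2.1687 ≈ 1.0475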